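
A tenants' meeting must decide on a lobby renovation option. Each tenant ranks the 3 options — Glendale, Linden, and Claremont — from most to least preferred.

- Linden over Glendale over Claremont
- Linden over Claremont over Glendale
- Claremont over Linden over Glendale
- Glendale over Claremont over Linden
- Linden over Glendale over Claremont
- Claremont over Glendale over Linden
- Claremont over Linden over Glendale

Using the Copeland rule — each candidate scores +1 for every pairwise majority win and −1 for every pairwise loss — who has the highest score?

Pairwise results:
  Glendale vs Linden: Linden wins 5–2.
  Glendale vs Claremont: Claremont wins 4–3.
  Linden vs Claremont: Claremont wins 4–3.
Copeland scores (wins − losses):
  Glendale: 0 − 2 = -2
  Linden: 1 − 1 = 0
  Claremont: 2 − 0 = 2
Claremont has the best Copeland score.

Claremont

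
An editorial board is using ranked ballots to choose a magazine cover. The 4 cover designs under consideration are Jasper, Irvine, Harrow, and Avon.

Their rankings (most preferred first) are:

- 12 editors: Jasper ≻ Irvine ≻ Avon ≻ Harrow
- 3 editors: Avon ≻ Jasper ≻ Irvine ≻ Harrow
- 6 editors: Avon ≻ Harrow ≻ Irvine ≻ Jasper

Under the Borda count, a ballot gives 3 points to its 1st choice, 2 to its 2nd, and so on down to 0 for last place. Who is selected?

Jasper

Borda scores:
  Jasper: 12·3 + 3·2 + 6·0 = 42
  Irvine: 12·2 + 3·1 + 6·1 = 33
  Harrow: 12·0 + 3·0 + 6·2 = 12
  Avon: 12·1 + 3·3 + 6·3 = 39
Jasper has the highest total.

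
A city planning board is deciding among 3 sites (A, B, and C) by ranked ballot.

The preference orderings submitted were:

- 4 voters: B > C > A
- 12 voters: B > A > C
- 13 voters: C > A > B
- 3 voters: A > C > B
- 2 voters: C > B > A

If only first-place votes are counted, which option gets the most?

B

First-place vote totals:
  A: 3
  B: 16
  C: 15
B has the most first-place votes.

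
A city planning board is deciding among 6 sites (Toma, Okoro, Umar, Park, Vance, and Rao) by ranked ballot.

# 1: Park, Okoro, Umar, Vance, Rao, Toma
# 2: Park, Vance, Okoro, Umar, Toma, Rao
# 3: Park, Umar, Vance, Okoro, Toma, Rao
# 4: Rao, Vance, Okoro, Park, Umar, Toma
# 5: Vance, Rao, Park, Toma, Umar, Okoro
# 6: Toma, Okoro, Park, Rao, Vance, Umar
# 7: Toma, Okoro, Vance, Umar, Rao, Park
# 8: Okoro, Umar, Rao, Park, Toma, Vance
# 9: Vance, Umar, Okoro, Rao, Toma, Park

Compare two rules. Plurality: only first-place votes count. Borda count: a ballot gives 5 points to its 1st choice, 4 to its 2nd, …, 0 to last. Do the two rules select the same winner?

Plurality first-place counts: Toma 2, Okoro 1, Umar 0, Park 3, Vance 2, Rao 1 → Park.
Borda totals: Toma 16, Okoro 28, Umar 21, Park 25, Vance 27, Rao 18 → Okoro.
The two rules disagree: plurality picks Park, Borda picks Okoro.

No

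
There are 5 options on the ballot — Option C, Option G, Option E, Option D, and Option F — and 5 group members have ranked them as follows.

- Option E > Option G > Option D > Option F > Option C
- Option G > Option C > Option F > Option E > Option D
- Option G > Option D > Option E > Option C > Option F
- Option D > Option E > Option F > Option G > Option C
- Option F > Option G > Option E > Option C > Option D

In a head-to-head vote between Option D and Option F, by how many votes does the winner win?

Ballots ranking Option D above Option F: 3.
Ballots ranking Option F above Option D: 2.
Option D wins 3–2, a margin of 1.

1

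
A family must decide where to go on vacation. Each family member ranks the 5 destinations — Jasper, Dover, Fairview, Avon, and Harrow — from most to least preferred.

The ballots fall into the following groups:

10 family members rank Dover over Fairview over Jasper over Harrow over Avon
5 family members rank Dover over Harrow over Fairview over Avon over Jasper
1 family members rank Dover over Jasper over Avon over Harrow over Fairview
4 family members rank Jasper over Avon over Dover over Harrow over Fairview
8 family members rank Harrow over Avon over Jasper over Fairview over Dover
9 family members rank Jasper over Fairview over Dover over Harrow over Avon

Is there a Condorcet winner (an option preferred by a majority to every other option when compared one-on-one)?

Yes

Head-to-head results (37 voters total):
Jasper vs Dover: Jasper wins 21–16.
Jasper vs Fairview: Jasper wins 22–15.
Jasper vs Avon: Jasper wins 24–13.
Jasper vs Harrow: Jasper wins 24–13.
Dover vs Fairview: Dover wins 20–17.
Dover vs Avon: Dover wins 25–12.
Dover vs Harrow: Dover wins 29–8.
Fairview vs Avon: Fairview wins 24–13.
Fairview vs Harrow: Fairview wins 19–18.
Avon vs Harrow: Harrow wins 32–5.
Jasper beats each rival — Dover (21–16), Fairview (22–15), Avon (24–13), Harrow (24–13) — so Jasper is the Condorcet winner.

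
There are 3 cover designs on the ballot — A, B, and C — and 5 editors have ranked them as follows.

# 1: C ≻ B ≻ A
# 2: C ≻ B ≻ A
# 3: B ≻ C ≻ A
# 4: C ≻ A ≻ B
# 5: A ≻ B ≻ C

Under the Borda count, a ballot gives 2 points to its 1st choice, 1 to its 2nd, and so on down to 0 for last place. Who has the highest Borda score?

Borda scores:
  A: 0 + 0 + 0 + 1 + 2 = 3
  B: 1 + 1 + 2 + 0 + 1 = 5
  C: 2 + 2 + 1 + 2 + 0 = 7
C has the highest total.

C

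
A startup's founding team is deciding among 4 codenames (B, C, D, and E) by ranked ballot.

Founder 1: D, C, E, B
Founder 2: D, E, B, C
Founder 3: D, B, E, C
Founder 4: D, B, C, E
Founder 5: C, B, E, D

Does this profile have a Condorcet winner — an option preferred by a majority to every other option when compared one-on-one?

Yes

Head-to-head results (5 voters total):
B vs C: B wins 3–2.
B vs D: D wins 4–1.
B vs E: B wins 3–2.
C vs D: D wins 4–1.
C vs E: C wins 3–2.
D vs E: D wins 4–1.
D beats each rival — B (4–1), C (4–1), E (4–1) — so D is the Condorcet winner.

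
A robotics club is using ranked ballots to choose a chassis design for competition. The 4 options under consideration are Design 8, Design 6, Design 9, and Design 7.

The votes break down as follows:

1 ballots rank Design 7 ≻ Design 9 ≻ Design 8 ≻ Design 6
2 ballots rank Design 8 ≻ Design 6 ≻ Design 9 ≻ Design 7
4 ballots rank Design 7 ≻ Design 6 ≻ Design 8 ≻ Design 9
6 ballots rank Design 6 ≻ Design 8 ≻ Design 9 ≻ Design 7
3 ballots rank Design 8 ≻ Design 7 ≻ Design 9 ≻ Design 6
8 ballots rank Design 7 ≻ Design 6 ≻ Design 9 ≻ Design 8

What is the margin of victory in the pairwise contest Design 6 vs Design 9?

Ballots ranking Design 6 above Design 9: 2+4+6+8 = 20.
Ballots ranking Design 9 above Design 6: 1+3 = 4.
Design 6 wins 20–4, a margin of 16.

16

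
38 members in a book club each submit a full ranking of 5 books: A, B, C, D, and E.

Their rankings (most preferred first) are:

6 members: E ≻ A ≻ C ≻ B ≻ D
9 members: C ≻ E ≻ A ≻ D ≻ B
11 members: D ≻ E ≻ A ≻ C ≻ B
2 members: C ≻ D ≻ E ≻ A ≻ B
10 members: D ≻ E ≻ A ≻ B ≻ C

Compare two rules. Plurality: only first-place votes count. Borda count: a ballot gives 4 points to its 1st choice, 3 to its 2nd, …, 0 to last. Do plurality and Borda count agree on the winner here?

No

Plurality first-place counts: A 0, B 0, C 11, D 21, E 6 → D.
Borda totals: A 80, B 16, C 67, D 99, E 118 → E.
The two rules disagree: plurality picks D, Borda picks E.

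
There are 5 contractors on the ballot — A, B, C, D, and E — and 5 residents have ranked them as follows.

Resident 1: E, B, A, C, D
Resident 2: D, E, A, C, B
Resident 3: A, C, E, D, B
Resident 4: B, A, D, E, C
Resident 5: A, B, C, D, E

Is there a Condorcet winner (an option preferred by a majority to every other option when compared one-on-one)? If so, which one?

Head-to-head results (5 voters total):
A vs B: A wins 3–2.
A vs C: A wins 5–0.
A vs D: A wins 4–1.
A vs E: A wins 3–2.
B vs C: B wins 3–2.
B vs D: B wins 3–2.
B vs E: E wins 3–2.
C vs D: C wins 3–2.
C vs E: E wins 3–2.
D vs E: D wins 3–2.
A beats each rival — B (3–2), C (5–0), D (4–1), E (3–2) — so A is the Condorcet winner.

A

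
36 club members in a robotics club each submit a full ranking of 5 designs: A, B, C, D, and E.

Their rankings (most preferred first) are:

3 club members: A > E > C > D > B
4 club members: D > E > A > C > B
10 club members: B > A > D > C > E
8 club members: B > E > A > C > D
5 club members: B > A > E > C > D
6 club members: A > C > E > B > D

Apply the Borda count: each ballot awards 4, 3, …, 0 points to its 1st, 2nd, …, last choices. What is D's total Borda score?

39

Borda scores:
  A: 3·4 + 4·2 + 10·3 + 8·2 + 5·3 + 6·4 = 105
  B: 3·0 + 4·0 + 10·4 + 8·4 + 5·4 + 6·1 = 98
  C: 3·2 + 4·1 + 10·1 + 8·1 + 5·1 + 6·3 = 51
  D: 3·1 + 4·4 + 10·2 + 8·0 + 5·0 + 6·0 = 39
  E: 3·3 + 4·3 + 10·0 + 8·3 + 5·2 + 6·2 = 67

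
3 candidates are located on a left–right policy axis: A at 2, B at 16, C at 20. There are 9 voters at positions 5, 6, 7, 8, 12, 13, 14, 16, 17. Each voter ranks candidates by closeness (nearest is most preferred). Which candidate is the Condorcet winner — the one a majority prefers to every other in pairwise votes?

With single-peaked preferences on a line, the Condorcet winner is the candidate closest to the median voter.
The median voter (position 12) is closest to B at 16.
Check: B vs C — voters closer to B: 9 of 9.

B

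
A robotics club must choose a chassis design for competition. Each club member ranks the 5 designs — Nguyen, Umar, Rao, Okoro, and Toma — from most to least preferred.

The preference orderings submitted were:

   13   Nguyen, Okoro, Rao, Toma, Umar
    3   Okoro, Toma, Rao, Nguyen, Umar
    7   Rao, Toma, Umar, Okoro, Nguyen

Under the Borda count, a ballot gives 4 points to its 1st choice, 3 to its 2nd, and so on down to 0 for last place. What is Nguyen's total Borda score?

Borda scores:
  Nguyen: 13·4 + 3·1 + 7·0 = 55
  Umar: 13·0 + 3·0 + 7·2 = 14
  Rao: 13·2 + 3·2 + 7·4 = 60
  Okoro: 13·3 + 3·4 + 7·1 = 58
  Toma: 13·1 + 3·3 + 7·3 = 43

55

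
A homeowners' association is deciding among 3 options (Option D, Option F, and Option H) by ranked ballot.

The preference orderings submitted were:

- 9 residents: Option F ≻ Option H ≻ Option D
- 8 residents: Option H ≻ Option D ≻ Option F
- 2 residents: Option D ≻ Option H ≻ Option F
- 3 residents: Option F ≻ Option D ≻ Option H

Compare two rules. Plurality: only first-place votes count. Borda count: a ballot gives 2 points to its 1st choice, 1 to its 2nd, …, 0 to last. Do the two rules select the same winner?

No

Plurality first-place counts: Option D 2, Option F 12, Option H 8 → Option F.
Borda totals: Option D 15, Option F 24, Option H 27 → Option H.
The two rules disagree: plurality picks Option F, Borda picks Option H.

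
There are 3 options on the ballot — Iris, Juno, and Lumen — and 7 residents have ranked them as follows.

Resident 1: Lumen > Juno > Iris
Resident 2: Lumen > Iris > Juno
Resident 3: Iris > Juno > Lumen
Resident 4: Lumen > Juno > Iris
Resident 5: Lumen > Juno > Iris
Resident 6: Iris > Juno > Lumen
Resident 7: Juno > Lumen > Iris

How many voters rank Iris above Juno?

Ballots ranking Iris above Juno: 3.
Ballots ranking Juno above Iris: 4.
So 3 of 7 voters prefer Iris to Juno.

3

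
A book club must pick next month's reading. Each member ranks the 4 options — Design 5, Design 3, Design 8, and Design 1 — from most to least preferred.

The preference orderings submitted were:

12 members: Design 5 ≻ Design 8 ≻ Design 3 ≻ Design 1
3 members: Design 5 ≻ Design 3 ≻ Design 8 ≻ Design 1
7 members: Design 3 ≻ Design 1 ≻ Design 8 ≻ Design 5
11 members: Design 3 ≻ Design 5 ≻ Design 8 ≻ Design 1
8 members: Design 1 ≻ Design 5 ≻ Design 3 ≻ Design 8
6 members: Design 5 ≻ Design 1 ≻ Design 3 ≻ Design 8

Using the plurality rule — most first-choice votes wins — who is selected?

First-place vote totals:
  Design 5: 21
  Design 3: 18
  Design 8: 0
  Design 1: 8
Design 5 has the most first-place votes.

Design 5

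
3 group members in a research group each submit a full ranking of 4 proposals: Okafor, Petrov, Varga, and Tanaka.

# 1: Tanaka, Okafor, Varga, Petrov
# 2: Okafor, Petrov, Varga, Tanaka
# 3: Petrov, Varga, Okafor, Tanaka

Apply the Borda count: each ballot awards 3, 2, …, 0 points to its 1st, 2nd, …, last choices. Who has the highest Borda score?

Okafor

Borda scores:
  Okafor: 2 + 3 + 1 = 6
  Petrov: 0 + 2 + 3 = 5
  Varga: 1 + 1 + 2 = 4
  Tanaka: 3 + 0 + 0 = 3
Okafor has the highest total.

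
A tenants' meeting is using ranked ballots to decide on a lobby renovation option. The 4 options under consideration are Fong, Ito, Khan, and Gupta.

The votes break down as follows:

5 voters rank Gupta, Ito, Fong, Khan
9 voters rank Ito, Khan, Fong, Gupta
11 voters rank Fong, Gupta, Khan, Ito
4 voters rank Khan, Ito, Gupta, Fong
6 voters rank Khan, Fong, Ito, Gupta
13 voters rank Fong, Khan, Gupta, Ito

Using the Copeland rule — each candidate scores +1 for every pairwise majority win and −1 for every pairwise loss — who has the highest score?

Pairwise results:
  Fong vs Ito: Fong wins 30–18.
  Fong vs Khan: Fong wins 29–19.
  Fong vs Gupta: Fong wins 39–9.
  Ito vs Khan: Khan wins 34–14.
  Ito vs Gupta: Gupta wins 29–19.
  Khan vs Gupta: Khan wins 32–16.
Copeland scores (wins − losses):
  Fong: 3 − 0 = 3
  Ito: 0 − 3 = -3
  Khan: 2 − 1 = 1
  Gupta: 1 − 2 = -1
Fong has the best Copeland score.

Fong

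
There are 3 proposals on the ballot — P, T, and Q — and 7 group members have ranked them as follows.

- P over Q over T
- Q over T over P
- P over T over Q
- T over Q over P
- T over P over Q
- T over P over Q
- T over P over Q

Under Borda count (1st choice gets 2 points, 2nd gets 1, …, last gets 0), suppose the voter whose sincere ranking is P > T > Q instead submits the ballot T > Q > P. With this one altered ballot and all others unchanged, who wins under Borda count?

T

Borda totals with the altered ballot: P 5, T 11, Q 5.
The winner is unchanged: still T.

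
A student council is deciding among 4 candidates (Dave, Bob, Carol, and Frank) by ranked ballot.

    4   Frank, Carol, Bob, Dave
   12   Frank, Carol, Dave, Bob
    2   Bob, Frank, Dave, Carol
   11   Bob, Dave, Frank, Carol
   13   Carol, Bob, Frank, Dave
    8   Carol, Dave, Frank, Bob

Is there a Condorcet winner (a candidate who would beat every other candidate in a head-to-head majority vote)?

Head-to-head results (50 voters total):
Dave vs Bob: Bob wins 30–20.
Dave vs Carol: Carol wins 37–13.
Dave vs Frank: Frank wins 31–19.
Bob vs Carol: Carol wins 37–13.
Bob vs Frank: Bob wins 26–24.
Carol vs Frank: Frank wins 29–21.
No candidate beats all others: Bob beats Frank beats Carol beats Bob, a majority cycle.

No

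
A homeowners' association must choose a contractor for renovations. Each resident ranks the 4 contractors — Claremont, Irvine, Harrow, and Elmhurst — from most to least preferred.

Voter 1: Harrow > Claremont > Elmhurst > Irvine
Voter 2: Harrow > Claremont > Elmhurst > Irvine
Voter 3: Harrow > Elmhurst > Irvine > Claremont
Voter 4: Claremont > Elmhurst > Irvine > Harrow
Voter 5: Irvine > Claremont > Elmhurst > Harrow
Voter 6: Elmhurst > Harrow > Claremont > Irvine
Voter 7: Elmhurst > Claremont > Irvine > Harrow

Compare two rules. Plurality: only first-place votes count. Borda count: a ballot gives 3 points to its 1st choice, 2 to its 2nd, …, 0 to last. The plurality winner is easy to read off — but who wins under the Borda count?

Elmhurst

Plurality first-place counts: Claremont 1, Irvine 1, Harrow 3, Elmhurst 2 → Harrow.
Borda totals: Claremont 12, Irvine 6, Harrow 11, Elmhurst 13 → Elmhurst.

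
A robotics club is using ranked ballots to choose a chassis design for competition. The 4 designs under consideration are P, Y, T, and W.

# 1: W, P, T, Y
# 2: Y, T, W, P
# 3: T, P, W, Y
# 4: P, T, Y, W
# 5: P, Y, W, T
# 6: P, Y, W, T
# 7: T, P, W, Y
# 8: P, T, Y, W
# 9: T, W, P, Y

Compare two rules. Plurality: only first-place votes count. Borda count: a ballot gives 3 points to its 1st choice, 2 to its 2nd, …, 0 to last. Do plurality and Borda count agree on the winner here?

Yes

Plurality first-place counts: P 4, Y 1, T 3, W 1 → P.
Borda totals: P 19, Y 9, T 16, W 10 → P.
The two rules agree on P.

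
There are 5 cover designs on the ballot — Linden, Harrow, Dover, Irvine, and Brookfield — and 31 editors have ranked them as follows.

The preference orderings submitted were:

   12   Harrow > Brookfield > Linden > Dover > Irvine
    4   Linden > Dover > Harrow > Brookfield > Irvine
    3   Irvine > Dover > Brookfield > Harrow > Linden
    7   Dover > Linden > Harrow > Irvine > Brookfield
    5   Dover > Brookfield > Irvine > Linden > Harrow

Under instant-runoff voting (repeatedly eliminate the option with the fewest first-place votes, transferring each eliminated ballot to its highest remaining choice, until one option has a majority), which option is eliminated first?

Round 1: Harrow 12, Dover 12, Linden 4, Irvine 3, Brookfield 0. Brookfield has the fewest and is eliminated.
Round 2: Harrow 12, Dover 12, Linden 4, Irvine 3. Irvine has the fewest and is eliminated.
Round 3: Dover 15, Harrow 12, Linden 4. Linden has the fewest and is eliminated.
Round 4: Dover 19, Harrow 12. Dover has a majority.

Brookfield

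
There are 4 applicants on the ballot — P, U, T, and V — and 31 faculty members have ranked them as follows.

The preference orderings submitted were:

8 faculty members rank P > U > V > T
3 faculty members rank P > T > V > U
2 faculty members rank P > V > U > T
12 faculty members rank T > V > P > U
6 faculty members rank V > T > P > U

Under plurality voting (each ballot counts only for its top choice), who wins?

P

First-place vote totals:
  P: 13
  U: 0
  T: 12
  V: 6
P has the most first-place votes.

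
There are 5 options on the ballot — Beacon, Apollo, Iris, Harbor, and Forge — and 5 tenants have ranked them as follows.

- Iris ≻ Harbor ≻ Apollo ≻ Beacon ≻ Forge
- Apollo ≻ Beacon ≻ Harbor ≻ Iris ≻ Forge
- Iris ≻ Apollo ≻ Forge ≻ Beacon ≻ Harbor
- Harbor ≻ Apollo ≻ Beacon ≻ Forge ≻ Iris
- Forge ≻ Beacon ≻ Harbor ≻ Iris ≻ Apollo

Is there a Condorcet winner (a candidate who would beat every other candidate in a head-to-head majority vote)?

Head-to-head results (5 voters total):
Beacon vs Apollo: Apollo wins 4–1.
Beacon vs Iris: Beacon wins 3–2.
Beacon vs Harbor: Beacon wins 3–2.
Beacon vs Forge: Beacon wins 3–2.
Apollo vs Iris: Iris wins 3–2.
Apollo vs Harbor: Harbor wins 3–2.
Apollo vs Forge: Apollo wins 4–1.
Iris vs Harbor: Harbor wins 3–2.
Iris vs Forge: Iris wins 3–2.
Harbor vs Forge: Harbor wins 3–2.
No candidate beats all others: Beacon beats Iris beats Apollo beats Beacon, a majority cycle.

No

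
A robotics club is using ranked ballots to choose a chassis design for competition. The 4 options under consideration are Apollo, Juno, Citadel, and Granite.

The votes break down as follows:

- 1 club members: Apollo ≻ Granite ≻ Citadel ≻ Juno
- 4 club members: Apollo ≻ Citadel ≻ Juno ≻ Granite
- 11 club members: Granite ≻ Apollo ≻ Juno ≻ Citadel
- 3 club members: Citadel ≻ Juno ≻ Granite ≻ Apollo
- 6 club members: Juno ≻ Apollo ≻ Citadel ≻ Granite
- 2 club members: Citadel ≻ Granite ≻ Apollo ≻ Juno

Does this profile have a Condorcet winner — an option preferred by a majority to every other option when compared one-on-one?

Head-to-head results (27 voters total):
Apollo vs Juno: Apollo wins 18–9.
Apollo vs Citadel: Apollo wins 22–5.
Apollo vs Granite: Granite wins 16–11.
Juno vs Citadel: Juno wins 17–10.
Juno vs Granite: Granite wins 14–13.
Citadel vs Granite: Citadel wins 15–12.
No candidate beats all others: Apollo beats Citadel beats Granite beats Apollo, a majority cycle.

No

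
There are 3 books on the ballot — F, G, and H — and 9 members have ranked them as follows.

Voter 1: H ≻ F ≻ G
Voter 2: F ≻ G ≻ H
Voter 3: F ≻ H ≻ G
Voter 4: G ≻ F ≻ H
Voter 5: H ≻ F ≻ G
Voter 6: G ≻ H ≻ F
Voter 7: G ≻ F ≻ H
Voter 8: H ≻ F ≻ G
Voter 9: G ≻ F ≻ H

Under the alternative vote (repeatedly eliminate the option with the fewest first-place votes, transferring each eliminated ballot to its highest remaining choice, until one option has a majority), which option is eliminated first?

Round 1: G 4, H 3, F 2. F has the fewest and is eliminated.
Round 2: G 5, H 4. G has a majority.

F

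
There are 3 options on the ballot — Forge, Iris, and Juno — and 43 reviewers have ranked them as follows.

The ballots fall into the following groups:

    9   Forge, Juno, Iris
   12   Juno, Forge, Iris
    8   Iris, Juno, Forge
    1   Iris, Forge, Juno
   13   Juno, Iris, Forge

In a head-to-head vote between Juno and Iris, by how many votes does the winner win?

25

Ballots ranking Juno above Iris: 9+12+13 = 34.
Ballots ranking Iris above Juno: 8+1 = 9.
Juno wins 34–9, a margin of 25.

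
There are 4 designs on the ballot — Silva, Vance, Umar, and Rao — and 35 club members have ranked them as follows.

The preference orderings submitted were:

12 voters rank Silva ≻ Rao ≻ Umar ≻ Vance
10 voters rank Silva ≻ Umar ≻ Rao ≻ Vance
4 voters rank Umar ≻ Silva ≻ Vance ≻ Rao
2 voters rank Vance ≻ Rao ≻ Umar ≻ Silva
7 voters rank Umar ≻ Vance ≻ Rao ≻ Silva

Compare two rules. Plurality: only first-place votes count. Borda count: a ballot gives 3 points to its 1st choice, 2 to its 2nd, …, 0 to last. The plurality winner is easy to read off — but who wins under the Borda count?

Plurality first-place counts: Silva 22, Vance 2, Umar 11, Rao 0 → Silva.
Borda totals: Silva 74, Vance 24, Umar 67, Rao 45 → Silva.

Silva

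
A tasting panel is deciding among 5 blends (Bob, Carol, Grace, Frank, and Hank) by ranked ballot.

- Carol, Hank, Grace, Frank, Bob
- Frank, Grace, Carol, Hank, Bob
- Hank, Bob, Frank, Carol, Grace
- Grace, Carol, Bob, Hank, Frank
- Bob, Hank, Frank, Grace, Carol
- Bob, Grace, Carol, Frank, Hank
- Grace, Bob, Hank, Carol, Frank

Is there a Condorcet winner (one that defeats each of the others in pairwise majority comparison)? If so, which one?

Head-to-head results (7 voters total):
Bob vs Carol: Bob wins 4–3.
Bob vs Grace: Grace wins 4–3.
Bob vs Frank: Bob wins 5–2.
Bob vs Hank: Bob wins 4–3.
Carol vs Grace: Grace wins 5–2.
Carol vs Frank: Carol wins 4–3.
Carol vs Hank: Carol wins 4–3.
Grace vs Frank: Grace wins 4–3.
Grace vs Hank: Grace wins 4–3.
Frank vs Hank: Hank wins 5–2.
Grace beats each rival — Bob (4–3), Carol (5–2), Frank (4–3), Hank (4–3) — so Grace is the Condorcet winner.

Grace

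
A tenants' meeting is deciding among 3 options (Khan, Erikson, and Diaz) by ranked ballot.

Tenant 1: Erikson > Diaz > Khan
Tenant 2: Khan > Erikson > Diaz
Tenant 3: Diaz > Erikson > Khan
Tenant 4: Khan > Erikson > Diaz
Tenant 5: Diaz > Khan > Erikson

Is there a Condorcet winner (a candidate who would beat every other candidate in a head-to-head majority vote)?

No

Head-to-head results (5 voters total):
Khan vs Erikson: Khan wins 3–2.
Khan vs Diaz: Diaz wins 3–2.
Erikson vs Diaz: Erikson wins 3–2.
No candidate beats all others: Khan beats Erikson beats Diaz beats Khan, a majority cycle.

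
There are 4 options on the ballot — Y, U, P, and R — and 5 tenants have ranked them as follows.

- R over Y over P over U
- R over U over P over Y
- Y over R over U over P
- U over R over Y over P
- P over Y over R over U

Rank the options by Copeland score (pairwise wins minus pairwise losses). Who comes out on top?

R

Pairwise results:
  Y vs U: Y wins 3–2.
  Y vs P: Y wins 3–2.
  Y vs R: R wins 3–2.
  U vs P: U wins 3–2.
  U vs R: R wins 4–1.
  P vs R: R wins 4–1.
Copeland scores (wins − losses):
  Y: 2 − 1 = 1
  U: 1 − 2 = -1
  P: 0 − 3 = -3
  R: 3 − 0 = 3
R has the best Copeland score.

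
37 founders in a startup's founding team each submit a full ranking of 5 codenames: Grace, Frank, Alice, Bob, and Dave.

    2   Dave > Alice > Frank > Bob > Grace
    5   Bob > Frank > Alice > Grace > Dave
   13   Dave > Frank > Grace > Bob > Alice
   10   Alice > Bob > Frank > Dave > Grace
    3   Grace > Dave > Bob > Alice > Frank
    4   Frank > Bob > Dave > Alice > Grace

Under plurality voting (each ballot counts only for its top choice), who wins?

Dave

First-place vote totals:
  Grace: 3
  Frank: 4
  Alice: 10
  Bob: 5
  Dave: 15
Dave has the most first-place votes.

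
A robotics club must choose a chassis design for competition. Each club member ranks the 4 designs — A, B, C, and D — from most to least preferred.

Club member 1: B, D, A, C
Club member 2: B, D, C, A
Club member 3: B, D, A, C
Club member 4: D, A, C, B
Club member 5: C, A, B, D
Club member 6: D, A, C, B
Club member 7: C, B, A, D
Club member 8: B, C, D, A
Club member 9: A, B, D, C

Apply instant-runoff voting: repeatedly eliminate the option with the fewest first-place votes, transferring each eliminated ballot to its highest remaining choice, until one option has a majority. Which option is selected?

B

Round 1: B 4, C 2, D 2, A 1. A has the fewest and is eliminated.
Round 2: B 5, C 2, D 2. B has a majority.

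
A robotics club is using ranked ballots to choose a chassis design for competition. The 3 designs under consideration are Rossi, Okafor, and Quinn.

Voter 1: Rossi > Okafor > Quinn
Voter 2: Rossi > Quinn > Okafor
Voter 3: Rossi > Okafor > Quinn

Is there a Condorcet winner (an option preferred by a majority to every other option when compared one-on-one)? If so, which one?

Rossi

Head-to-head results (3 voters total):
Rossi vs Okafor: Rossi wins 3–0.
Rossi vs Quinn: Rossi wins 3–0.
Okafor vs Quinn: Okafor wins 2–1.
Rossi beats each rival — Okafor (3–0), Quinn (3–0) — so Rossi is the Condorcet winner.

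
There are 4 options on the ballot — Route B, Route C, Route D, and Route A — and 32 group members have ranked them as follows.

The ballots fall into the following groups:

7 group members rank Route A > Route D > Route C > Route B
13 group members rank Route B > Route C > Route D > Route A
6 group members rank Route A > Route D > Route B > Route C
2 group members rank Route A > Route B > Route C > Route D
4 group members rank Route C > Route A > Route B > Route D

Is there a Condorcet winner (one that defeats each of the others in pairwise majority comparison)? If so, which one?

Head-to-head results (32 voters total):
Route B vs Route C: Route B wins 21–11.
Route B vs Route D: Route B wins 19–13.
Route B vs Route A: Route A wins 19–13.
Route C vs Route D: Route C wins 19–13.
Route C vs Route A: Route C wins 17–15.
Route D vs Route A: Route A wins 19–13.
No candidate beats all others: Route B beats Route C beats Route A beats Route B, a majority cycle.

No Condorcet winner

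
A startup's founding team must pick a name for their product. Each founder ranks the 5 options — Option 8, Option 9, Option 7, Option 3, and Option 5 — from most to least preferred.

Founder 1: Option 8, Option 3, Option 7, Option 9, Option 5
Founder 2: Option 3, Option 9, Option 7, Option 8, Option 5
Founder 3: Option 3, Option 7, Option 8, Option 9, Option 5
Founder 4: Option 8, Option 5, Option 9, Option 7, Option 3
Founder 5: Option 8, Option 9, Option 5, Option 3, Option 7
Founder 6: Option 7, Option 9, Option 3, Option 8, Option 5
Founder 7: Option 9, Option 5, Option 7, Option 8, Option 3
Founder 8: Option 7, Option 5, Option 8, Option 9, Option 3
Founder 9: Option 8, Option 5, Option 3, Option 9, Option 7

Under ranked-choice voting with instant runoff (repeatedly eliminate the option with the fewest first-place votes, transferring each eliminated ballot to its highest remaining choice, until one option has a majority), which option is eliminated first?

Round 1: Option 8 4, Option 7 2, Option 3 2, Option 9 1, Option 5 0. Option 5 has the fewest and is eliminated.
Round 2: Option 8 4, Option 7 2, Option 3 2, Option 9 1. Option 9 has the fewest and is eliminated.
Round 3: Option 8 4, Option 7 3, Option 3 2. Option 3 has the fewest and is eliminated.
Round 4: Option 7 5, Option 8 4. Option 7 has a majority.

Option 5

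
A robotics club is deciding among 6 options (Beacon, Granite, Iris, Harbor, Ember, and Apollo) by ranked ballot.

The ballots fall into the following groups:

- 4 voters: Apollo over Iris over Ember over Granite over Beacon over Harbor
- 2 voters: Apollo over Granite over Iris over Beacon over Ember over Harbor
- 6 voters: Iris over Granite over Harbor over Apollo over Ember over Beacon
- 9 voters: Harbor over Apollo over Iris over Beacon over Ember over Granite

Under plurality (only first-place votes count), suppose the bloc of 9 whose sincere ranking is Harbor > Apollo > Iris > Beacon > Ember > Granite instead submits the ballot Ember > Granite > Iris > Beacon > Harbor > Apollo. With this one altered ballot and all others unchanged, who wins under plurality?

First-place totals with the altered ballot: Beacon 0, Granite 0, Iris 6, Harbor 0, Ember 9, Apollo 6.
The switch changes the winner from Harbor to Ember.

Ember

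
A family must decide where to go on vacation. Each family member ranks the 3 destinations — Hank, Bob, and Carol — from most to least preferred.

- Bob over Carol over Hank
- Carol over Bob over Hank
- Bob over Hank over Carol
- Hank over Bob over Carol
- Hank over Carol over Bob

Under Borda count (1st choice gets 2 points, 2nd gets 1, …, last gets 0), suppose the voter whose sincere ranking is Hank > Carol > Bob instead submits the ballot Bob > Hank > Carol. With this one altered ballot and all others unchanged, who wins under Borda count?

Bob

Borda totals with the altered ballot: Hank 4, Bob 8, Carol 3.
The winner is unchanged: still Bob.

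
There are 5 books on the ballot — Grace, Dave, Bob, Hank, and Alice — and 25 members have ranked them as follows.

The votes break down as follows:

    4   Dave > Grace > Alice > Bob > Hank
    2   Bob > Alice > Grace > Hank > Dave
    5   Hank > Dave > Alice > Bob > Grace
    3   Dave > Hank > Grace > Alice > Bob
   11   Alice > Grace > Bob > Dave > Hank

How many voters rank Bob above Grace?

Ballots ranking Bob above Grace: 2+5 = 7.
Ballots ranking Grace above Bob: 4+3+11 = 18.
So 7 of 25 voters prefer Bob to Grace.

7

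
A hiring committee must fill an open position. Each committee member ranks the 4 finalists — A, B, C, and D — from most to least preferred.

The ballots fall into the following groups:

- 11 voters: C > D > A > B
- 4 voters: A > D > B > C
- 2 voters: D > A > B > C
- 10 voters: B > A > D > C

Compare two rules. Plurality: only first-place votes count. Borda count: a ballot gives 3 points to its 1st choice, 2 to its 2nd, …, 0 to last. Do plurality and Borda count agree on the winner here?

No

Plurality first-place counts: A 4, B 10, C 11, D 2 → C.
Borda totals: A 47, B 36, C 33, D 46 → A.
The two rules disagree: plurality picks C, Borda picks A.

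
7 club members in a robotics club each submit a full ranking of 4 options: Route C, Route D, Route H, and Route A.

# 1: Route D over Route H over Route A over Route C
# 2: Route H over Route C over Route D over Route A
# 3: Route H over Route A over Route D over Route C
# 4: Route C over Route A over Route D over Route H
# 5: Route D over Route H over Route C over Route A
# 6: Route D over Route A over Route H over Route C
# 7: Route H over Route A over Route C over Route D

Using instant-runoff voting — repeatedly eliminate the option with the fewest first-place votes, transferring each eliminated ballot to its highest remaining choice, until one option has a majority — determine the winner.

Route D

Round 1: Route D 3, Route H 3, Route C 1, Route A 0. Route A has the fewest and is eliminated.
Round 2: Route D 3, Route H 3, Route C 1. Route C has the fewest and is eliminated.
Round 3: Route D 4, Route H 3. Route D has a majority.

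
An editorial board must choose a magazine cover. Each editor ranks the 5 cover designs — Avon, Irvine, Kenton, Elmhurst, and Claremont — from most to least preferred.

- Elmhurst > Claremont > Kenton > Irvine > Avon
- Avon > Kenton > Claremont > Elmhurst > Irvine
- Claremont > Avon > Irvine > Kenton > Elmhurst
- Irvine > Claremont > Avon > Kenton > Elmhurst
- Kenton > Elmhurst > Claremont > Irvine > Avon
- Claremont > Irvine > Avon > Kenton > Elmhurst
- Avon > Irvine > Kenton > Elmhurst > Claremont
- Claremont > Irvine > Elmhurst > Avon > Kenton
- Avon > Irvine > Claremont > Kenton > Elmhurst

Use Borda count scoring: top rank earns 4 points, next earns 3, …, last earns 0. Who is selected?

Borda scores:
  Avon: 0 + 4 + 3 + 2 + 0 + 2 + 4 + 1 + 4 = 20
  Irvine: 1 + 0 + 2 + 4 + 1 + 3 + 3 + 3 + 3 = 20
  Kenton: 2 + 3 + 1 + 1 + 4 + 1 + 2 + 0 + 1 = 15
  Elmhurst: 4 + 1 + 0 + 0 + 3 + 0 + 1 + 2 + 0 = 11
  Claremont: 3 + 2 + 4 + 3 + 2 + 4 + 0 + 4 + 2 = 24
Claremont has the highest total.

Claremont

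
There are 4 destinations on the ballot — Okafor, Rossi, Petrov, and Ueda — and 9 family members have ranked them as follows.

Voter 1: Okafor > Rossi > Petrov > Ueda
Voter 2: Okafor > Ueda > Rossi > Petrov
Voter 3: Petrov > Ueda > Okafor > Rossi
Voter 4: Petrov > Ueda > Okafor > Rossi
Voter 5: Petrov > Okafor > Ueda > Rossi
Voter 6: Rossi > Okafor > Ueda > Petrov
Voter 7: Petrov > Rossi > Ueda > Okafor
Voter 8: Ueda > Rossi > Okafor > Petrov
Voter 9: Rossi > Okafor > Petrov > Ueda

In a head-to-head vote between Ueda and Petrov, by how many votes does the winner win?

Ballots ranking Ueda above Petrov: 3.
Ballots ranking Petrov above Ueda: 6.
Petrov wins 6–3, a margin of 3.

3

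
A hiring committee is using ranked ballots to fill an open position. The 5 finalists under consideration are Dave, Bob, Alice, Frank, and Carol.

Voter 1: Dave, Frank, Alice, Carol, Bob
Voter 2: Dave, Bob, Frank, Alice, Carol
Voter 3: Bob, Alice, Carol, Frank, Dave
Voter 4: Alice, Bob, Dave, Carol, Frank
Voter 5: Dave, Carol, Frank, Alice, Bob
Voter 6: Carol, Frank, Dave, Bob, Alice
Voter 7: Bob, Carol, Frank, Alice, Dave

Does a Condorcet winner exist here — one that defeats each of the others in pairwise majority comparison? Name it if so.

Dave

Head-to-head results (7 voters total):
Dave vs Bob: Dave wins 4–3.
Dave vs Alice: Dave wins 4–3.
Dave vs Frank: Dave wins 4–3.
Dave vs Carol: Dave wins 4–3.
Bob vs Alice: Bob wins 4–3.
Bob vs Frank: Bob wins 4–3.
Bob vs Carol: Bob wins 4–3.
Alice vs Frank: Frank wins 5–2.
Alice vs Carol: Alice wins 4–3.
Frank vs Carol: Carol wins 5–2.
Dave beats each rival — Bob (4–3), Alice (4–3), Frank (4–3), Carol (4–3) — so Dave is the Condorcet winner.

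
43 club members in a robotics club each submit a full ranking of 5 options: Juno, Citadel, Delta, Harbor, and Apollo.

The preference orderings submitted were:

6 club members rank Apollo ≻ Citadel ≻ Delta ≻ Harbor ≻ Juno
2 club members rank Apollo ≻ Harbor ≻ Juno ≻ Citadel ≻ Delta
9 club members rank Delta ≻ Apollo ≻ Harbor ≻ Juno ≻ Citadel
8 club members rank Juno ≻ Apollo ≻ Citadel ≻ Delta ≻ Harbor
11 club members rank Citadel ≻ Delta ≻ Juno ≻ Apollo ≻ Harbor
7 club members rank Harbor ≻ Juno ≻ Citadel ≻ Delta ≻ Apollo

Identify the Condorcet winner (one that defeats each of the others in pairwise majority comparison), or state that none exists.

Head-to-head results (43 voters total):
Juno vs Citadel: Juno wins 26–17.
Juno vs Delta: Delta wins 26–17.
Juno vs Harbor: Harbor wins 24–19.
Juno vs Apollo: Juno wins 26–17.
Citadel vs Delta: Citadel wins 34–9.
Citadel vs Harbor: Citadel wins 25–18.
Citadel vs Apollo: Apollo wins 25–18.
Delta vs Harbor: Delta wins 34–9.
Delta vs Apollo: Delta wins 27–16.
Harbor vs Apollo: Apollo wins 36–7.
No candidate beats all others: Juno beats Citadel beats Delta beats Juno, a majority cycle.

None — there is no Condorcet winner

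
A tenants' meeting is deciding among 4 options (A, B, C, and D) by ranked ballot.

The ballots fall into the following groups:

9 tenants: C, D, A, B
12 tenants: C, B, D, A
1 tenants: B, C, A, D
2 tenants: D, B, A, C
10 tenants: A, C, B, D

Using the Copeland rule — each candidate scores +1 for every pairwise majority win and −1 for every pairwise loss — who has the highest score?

C

Pairwise results:
  A vs B: A wins 19–15.
  A vs C: C wins 22–12.
  A vs D: D wins 23–11.
  B vs C: C wins 31–3.
  B vs D: B wins 23–11.
  C vs D: C wins 32–2.
Copeland scores (wins − losses):
  A: 1 − 2 = -1
  B: 1 − 2 = -1
  C: 3 − 0 = 3
  D: 1 − 2 = -1
C has the best Copeland score.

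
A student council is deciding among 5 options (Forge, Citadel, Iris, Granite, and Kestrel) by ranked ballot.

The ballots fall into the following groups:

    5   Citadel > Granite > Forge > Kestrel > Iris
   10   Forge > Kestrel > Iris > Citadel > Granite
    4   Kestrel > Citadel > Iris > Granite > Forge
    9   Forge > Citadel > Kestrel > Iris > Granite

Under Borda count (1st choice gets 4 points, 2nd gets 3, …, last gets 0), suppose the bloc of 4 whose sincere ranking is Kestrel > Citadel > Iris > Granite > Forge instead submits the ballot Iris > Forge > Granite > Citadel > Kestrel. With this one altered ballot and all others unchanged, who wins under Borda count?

Borda totals with the altered ballot: Forge 98, Citadel 61, Iris 45, Granite 23, Kestrel 53.
The winner is unchanged: still Forge.

Forge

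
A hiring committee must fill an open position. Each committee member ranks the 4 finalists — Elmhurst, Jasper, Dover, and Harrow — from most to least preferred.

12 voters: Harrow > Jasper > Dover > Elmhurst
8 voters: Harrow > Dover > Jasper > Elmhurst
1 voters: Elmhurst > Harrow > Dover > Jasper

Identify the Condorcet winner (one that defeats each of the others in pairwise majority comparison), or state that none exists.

Head-to-head results (21 voters total):
Elmhurst vs Jasper: Jasper wins 20–1.
Elmhurst vs Dover: Dover wins 20–1.
Elmhurst vs Harrow: Harrow wins 20–1.
Jasper vs Dover: Jasper wins 12–9.
Jasper vs Harrow: Harrow wins 21–0.
Dover vs Harrow: Harrow wins 21–0.
Harrow beats each rival — Elmhurst (20–1), Jasper (21–0), Dover (21–0) — so Harrow is the Condorcet winner.

Harrow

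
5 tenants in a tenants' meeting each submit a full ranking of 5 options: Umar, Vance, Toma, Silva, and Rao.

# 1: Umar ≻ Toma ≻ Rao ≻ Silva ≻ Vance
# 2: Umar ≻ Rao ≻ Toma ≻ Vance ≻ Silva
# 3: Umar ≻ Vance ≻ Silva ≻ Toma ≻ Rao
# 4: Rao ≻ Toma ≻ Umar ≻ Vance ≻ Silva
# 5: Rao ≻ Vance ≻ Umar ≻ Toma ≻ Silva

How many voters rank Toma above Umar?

Ballots ranking Toma above Umar: 1.
Ballots ranking Umar above Toma: 4.
So 1 of 5 voters prefer Toma to Umar.

1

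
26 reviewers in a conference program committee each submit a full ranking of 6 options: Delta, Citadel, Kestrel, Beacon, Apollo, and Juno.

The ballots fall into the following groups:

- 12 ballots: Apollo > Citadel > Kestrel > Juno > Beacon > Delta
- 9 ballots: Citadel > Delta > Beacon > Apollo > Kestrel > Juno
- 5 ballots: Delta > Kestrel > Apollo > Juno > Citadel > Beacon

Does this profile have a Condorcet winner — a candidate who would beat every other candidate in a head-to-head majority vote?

No

Head-to-head results (26 voters total):
Delta vs Citadel: Citadel wins 21–5.
Delta vs Kestrel: Delta wins 14–12.
Delta vs Beacon: Delta wins 14–12.
Delta vs Apollo: Delta wins 14–12.
Delta vs Juno: Delta wins 14–12.
Citadel vs Kestrel: Citadel wins 21–5.
Citadel vs Beacon: Citadel wins 26–0.
Citadel vs Apollo: Apollo wins 17–9.
Citadel vs Juno: Citadel wins 21–5.
Kestrel vs Beacon: Kestrel wins 17–9.
Kestrel vs Apollo: Apollo wins 21–5.
Kestrel vs Juno: Kestrel wins 26–0.
Beacon vs Apollo: Apollo wins 17–9.
Beacon vs Juno: Juno wins 17–9.
Apollo vs Juno: Apollo wins 26–0.
No candidate beats all others: Delta beats Apollo beats Citadel beats Delta, a majority cycle.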